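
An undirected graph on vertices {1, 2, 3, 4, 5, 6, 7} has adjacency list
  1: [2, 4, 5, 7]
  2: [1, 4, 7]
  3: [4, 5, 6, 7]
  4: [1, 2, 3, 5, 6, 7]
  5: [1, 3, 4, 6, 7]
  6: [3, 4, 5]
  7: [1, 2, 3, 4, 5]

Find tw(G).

3

A width-3 tree decomposition is:
Bags: B1 = {1, 2, 4, 7}  B2 = {1, 4, 5, 7}  B3 = {3, 4, 5, 7}  B4 = {3, 4, 5, 6}
Tree: B1–B2, B2–B3, B3–B4
The largest bag has 4 vertices, giving width 3; this decomposition certifies tw(G) ≤ 3. Conversely, {1, 2, 4, 7} is a clique of size 4, and the vertices of any clique must share a bag in every tree decomposition; so some bag has ≥ 4 vertices and tw(G) ≥ 3. Combining the bounds, tw(G) = 3.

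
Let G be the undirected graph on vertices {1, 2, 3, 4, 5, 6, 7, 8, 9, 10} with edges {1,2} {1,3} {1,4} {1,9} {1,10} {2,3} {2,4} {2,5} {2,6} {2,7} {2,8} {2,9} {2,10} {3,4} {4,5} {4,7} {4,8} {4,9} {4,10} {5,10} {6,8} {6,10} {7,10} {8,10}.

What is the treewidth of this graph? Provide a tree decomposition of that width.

The largest bag has 4 vertices, giving width 3; this decomposition certifies tw(G) ≤ 3. Conversely, {1, 2, 4, 9} is a clique of size 4, and the vertices of any clique must share a bag in every tree decomposition; so some bag has ≥ 4 vertices and tw(G) ≥ 3. Hence tw(G) = 3 exactly.

Treewidth 3.
One such decomposition:
Bags: B1 = {1, 2, 4, 10}  B2 = {2, 4, 7, 10}  B3 = {2, 4, 8, 10}  B4 = {1, 2, 3, 4}  B5 = {2, 6, 8, 10}  B6 = {1, 2, 4, 9}  B7 = {2, 4, 5, 10}
Tree: B1–B2, B2–B3, B1–B4, B3–B5, B4–B6, B1–B7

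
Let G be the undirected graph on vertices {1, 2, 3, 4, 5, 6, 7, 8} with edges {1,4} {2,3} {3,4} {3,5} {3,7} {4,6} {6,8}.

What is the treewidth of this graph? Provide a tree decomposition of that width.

Every bag has size at most 2, so the width is 2 − 1 = 1 and tw(G) ≤ 1. Any graph with an edge has treewidth ≥ 1, and G has the edge 3–2. Combining the bounds, tw(G) = 1.

Treewidth 1.
One optimal decomposition is:
Bags: B1 = {2, 3}  B2 = {3, 4}  B3 = {3, 5}  B4 = {3, 7}  B5 = {1, 4}  B6 = {4, 6}  B7 = {6, 8}
Tree: B1–B2, B1–B3, B3–B4, B2–B5, B5–B6, B6–B7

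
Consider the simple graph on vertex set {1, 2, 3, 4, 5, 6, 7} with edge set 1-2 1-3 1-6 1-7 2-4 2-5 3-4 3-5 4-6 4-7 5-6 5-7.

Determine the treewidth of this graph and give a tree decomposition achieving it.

Treewidth 3.
One optimal decomposition is:
Bags: B1 = {1, 2, 4, 5}  B2 = {1, 4, 5, 6}  B3 = {1, 4, 5, 7}  B4 = {1, 3, 4, 5}
Tree: B1–B2, B2–B3, B3–B4

The largest bag has 4 vertices, giving width 3; this decomposition certifies tw(G) ≤ 3. For the lower bound: the 4 vertex sets {2,5}, {1,6}, {4}, {7} are disjoint, each induces a connected subgraph, and every pair is joined by at least one edge of G. Contracting each set to a single vertex therefore yields K_{4} as a minor, and since treewidth is minor-monotone, tw(G) ≥ tw(K_{4}) = 3. Combining the bounds, tw(G) = 3.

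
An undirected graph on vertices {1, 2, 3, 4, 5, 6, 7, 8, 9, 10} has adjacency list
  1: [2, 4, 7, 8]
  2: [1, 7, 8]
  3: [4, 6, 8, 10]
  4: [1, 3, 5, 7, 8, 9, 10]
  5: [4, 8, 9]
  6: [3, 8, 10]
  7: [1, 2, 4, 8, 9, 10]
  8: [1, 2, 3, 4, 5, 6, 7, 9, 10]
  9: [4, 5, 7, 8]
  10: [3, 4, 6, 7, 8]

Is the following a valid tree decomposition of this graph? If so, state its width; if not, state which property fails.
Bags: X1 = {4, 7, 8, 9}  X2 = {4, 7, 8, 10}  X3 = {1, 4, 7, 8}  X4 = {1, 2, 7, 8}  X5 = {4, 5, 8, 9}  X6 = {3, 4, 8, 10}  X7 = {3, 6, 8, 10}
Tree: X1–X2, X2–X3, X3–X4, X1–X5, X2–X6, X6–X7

Yes; width 3.

Vertex coverage: the bags together contain {1, 2, 3, 4, 5, 6, 7, 8, 9, 10}, the full vertex set. Edge coverage: each edge of G has both endpoints in at least one bag. Running intersection: for every vertex, the bags containing it form a connected subtree. All three properties hold, so this is a valid tree decomposition of width max|bag| − 1 = 3, and hence tw(G) ≤ 3.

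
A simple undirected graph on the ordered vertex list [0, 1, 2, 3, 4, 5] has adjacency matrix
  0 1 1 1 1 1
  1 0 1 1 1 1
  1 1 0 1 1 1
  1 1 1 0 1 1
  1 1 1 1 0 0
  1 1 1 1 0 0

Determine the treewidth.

A width-4 tree decomposition is:
Bags: B1 = {0, 1, 2, 3, 4}  B2 = {0, 1, 2, 3, 5}
Tree: B1–B2
Every bag has size at most 5, so the width is 5 − 1 = 4 and tw(G) ≤ 4. On the other hand G contains the 5-clique {0, 1, 2, 3, 4}. A clique must lie in a single bag of any decomposition, so no decomposition can have width below 4. Hence tw(G) = 4 exactly.

4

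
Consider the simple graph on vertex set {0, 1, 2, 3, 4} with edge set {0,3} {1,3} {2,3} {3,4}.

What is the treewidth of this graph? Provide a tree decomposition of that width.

Treewidth 1.
One such decomposition:
Bags: B1 = {0, 3}  B2 = {3, 4}  B3 = {1, 3}  B4 = {2, 3}
Tree: B1–B2, B2–B3, B2–B4

Each bag holds 2 vertices, so the decomposition has width 1, which upper-bounds the treewidth. Since G has at least one edge (e.g. 3–0), it is not an edgeless graph, so tw(G) ≥ 1. Hence tw(G) = 1 exactly.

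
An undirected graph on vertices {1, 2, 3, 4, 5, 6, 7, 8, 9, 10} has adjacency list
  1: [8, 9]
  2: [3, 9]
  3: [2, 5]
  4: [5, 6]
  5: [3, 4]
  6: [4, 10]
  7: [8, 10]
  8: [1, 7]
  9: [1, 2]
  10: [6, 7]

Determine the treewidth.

A width-2 tree decomposition is:
Bags: B1 = {2, 3, 5}  B2 = {2, 4, 5}  B3 = {2, 4, 6}  B4 = {2, 6, 10}  B5 = {2, 7, 10}  B6 = {2, 7, 8}  B7 = {1, 2, 8}  B8 = {1, 2, 9}
Tree: B1–B2, B2–B3, B3–B4, B4–B5, B5–B6, B6–B7, B7–B8
Each bag holds 3 vertices, so the decomposition has width 2, which upper-bounds the treewidth. Since 2–3–5–4–6–10–7–8–1–9–2 is a cycle in G, G is not acyclic. Forests are exactly the graphs of treewidth ≤ 1, so tw(G) ≥ 2. The upper and lower bounds meet at 2, so that is the treewidth.

2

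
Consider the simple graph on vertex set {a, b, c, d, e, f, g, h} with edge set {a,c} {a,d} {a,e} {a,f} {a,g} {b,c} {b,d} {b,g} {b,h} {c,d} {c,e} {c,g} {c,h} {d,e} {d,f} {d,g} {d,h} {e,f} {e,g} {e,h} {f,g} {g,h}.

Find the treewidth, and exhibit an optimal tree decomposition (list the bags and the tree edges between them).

Every bag has size at most 5, so the width is 5 − 1 = 4 and tw(G) ≤ 4. On the other hand G contains the 5-clique {c, d, e, g, h}. A clique must lie in a single bag of any decomposition, so no decomposition can have width below 4. Hence tw(G) = 4 exactly.

Treewidth 4.
One optimal decomposition is:
Bags: B1 = {a, c, d, e, g}  B2 = {c, d, e, g, h}  B3 = {b, c, d, g, h}  B4 = {a, d, e, f, g}
Tree: B1–B2, B2–B3, B1–B4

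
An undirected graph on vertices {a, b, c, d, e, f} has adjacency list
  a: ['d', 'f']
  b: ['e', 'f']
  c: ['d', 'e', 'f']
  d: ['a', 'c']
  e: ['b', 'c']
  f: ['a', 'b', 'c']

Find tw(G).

A width-2 tree decomposition is:
Bags: B1 = {b, c, e}  B2 = {b, c, f}  B3 = {c, d, f}  B4 = {a, d, f}
Tree: B1–B2, B2–B3, B3–B4
Every bag has size at most 3, so the width is 3 − 1 = 2 and tw(G) ≤ 2. Since e–b–f–c–e is a cycle in G, G is not acyclic. Forests are exactly the graphs of treewidth ≤ 1, so tw(G) ≥ 2. Therefore the treewidth is 2.

2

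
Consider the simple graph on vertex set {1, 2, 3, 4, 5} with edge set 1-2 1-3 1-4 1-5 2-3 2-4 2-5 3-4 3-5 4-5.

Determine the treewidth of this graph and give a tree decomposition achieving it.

With just one bag of size 5, the width is 5 − 1 = 4, so tw(G) ≤ 4. For the lower bound, the 5 vertices {1, 2, 3, 4, 5} are pairwise adjacent, and any tree decomposition puts a clique entirely inside one bag — forcing width ≥ 4. Hence tw(G) = 4 exactly.

Treewidth 4.
One optimal decomposition is:
Bags: B1 = {1, 2, 3, 4, 5}
Tree: (single bag)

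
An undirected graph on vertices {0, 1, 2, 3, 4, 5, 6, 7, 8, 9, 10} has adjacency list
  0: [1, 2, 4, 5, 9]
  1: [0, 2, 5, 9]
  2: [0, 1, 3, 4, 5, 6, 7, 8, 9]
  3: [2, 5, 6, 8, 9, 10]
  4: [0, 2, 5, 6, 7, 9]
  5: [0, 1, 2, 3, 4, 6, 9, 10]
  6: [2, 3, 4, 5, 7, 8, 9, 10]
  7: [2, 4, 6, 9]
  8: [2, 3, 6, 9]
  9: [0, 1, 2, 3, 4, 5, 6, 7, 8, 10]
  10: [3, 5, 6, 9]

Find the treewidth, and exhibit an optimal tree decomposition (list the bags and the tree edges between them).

Each bag holds 5 vertices, so the decomposition has width 4, which upper-bounds the treewidth. For the lower bound, the 5 vertices {2, 3, 6, 8, 9} are pairwise adjacent, and any tree decomposition puts a clique entirely inside one bag — forcing width ≥ 4. The upper and lower bounds meet at 4, so that is the treewidth.

Treewidth 4.
Bags: B1 = {2, 3, 5, 6, 9}  B2 = {2, 4, 5, 6, 9}  B3 = {0, 2, 4, 5, 9}  B4 = {2, 4, 6, 7, 9}  B5 = {2, 3, 6, 8, 9}  B6 = {0, 1, 2, 5, 9}  B7 = {3, 5, 6, 9, 10}
Tree: B1–B2, B2–B3, B2–B4, B1–B5, B3–B6, B1–B7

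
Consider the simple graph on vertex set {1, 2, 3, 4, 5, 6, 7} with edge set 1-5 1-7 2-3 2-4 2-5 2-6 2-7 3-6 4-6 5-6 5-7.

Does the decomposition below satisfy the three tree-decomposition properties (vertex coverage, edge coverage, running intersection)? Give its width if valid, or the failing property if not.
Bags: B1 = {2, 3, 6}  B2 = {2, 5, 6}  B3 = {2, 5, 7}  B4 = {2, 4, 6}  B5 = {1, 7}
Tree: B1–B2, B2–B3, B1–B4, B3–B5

No — edge (5,1) lies in no bag.

A tree decomposition must satisfy three properties: every vertex lies in some bag; for every edge, both endpoints lie together in some bag; and for every vertex, the bags containing it form a connected subtree. Here edge (5,1) lies in no bag, so the decomposition is invalid.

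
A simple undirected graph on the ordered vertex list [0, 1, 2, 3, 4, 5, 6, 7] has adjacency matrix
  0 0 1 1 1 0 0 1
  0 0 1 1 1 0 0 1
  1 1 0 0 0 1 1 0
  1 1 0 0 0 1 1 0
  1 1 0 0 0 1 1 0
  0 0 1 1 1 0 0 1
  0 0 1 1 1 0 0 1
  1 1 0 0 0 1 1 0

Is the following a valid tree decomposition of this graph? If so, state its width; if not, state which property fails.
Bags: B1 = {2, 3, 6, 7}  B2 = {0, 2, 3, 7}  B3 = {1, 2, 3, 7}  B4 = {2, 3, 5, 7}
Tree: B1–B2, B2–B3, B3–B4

A tree decomposition must satisfy three properties: every vertex lies in some bag; for every edge, both endpoints lie together in some bag; and for every vertex, the bags containing it form a connected subtree. Here vertex 4 appears in no bag, so the decomposition is invalid.

No — vertex 4 appears in no bag.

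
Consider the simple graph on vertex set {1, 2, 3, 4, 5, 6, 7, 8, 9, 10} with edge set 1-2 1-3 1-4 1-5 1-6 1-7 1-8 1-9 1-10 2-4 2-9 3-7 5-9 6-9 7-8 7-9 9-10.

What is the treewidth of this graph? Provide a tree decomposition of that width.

Every bag has size at most 3, so the width is 3 − 1 = 2 and tw(G) ≤ 2. Conversely, {1, 7, 8} is a clique of size 3, and the vertices of any clique must share a bag in every tree decomposition; so some bag has ≥ 3 vertices and tw(G) ≥ 2. The upper and lower bounds meet at 2, so that is the treewidth.

Treewidth 2.
One optimal decomposition is:
Bags: B1 = {1, 6, 9}  B2 = {1, 7, 9}  B3 = {1, 5, 9}  B4 = {1, 7, 8}  B5 = {1, 2, 9}  B6 = {1, 9, 10}  B7 = {1, 2, 4}  B8 = {1, 3, 7}
Tree: B1–B2, B1–B3, B2–B4, B2–B5, B1–B6, B5–B7, B2–B8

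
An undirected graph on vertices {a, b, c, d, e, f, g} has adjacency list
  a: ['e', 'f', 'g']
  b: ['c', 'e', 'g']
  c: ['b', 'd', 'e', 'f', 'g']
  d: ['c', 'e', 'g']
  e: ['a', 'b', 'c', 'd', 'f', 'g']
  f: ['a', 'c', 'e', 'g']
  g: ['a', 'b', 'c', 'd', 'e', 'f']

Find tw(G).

3

A width-3 tree decomposition is:
Bags: B1 = {c, e, f, g}  B2 = {b, c, e, g}  B3 = {c, d, e, g}  B4 = {a, e, f, g}
Tree: B1–B2, B2–B3, B1–B4
The largest bag has 4 vertices, giving width 3; this decomposition certifies tw(G) ≤ 3. Conversely, {c, d, e, g} is a clique of size 4, and the vertices of any clique must share a bag in every tree decomposition; so some bag has ≥ 4 vertices and tw(G) ≥ 3. Combining the bounds, tw(G) = 3.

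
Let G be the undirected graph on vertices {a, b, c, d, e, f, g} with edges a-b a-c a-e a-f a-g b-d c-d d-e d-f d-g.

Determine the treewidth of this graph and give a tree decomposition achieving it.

Treewidth 2.
One optimal decomposition is:
Bags: B1 = {a, d, e}  B2 = {a, d, f}  B3 = {a, b, d}  B4 = {a, c, d}  B5 = {a, d, g}
Tree: B1–B2, B2–B3, B3–B4, B4–B5

The largest bag has 3 vertices, giving width 2; this decomposition certifies tw(G) ≤ 2. Since a–e–d–f–a is a cycle in G, G is not acyclic. Forests are exactly the graphs of treewidth ≤ 1, so tw(G) ≥ 2. Therefore the treewidth is 2.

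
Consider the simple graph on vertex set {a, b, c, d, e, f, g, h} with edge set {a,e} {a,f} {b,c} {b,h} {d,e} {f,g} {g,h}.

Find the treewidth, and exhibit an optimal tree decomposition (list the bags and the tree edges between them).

Treewidth 1.
Bags: B1 = {b, c}  B2 = {b, h}  B3 = {g, h}  B4 = {f, g}  B5 = {a, f}  B6 = {a, e}  B7 = {d, e}
Tree: B1–B2, B2–B3, B3–B4, B4–B5, B5–B6, B6–B7

Each bag holds 2 vertices, so the decomposition has width 1, which upper-bounds the treewidth. G has an edge, so its treewidth is at least 1. Combining the bounds, tw(G) = 1.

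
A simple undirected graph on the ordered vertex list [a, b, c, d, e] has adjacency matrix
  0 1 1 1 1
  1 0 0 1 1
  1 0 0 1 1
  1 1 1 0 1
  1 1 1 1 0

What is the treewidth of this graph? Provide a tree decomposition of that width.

The largest bag has 4 vertices, giving width 3; this decomposition certifies tw(G) ≤ 3. For the lower bound, the 4 vertices {a, c, d, e} are pairwise adjacent, and any tree decomposition puts a clique entirely inside one bag — forcing width ≥ 3. Hence tw(G) = 3 exactly.

Treewidth 3.
One optimal decomposition is:
Bags: B1 = {a, c, d, e}  B2 = {a, b, d, e}
Tree: B1–B2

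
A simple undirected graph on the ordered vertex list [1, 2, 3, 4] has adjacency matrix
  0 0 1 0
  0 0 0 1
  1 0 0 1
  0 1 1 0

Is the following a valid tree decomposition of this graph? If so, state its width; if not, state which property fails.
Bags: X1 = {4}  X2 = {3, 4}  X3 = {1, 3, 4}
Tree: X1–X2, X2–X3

No — vertex 2 appears in no bag.

A tree decomposition must satisfy three properties: every vertex lies in some bag; for every edge, both endpoints lie together in some bag; and for every vertex, the bags containing it form a connected subtree. Here vertex 2 appears in no bag, so the decomposition is invalid.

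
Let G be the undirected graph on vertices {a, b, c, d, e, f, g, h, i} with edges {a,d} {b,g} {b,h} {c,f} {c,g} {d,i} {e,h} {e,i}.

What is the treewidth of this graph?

1

A width-1 tree decomposition is:
Bags: B1 = {a, d}  B2 = {d, i}  B3 = {e, i}  B4 = {e, h}  B5 = {b, h}  B6 = {b, g}  B7 = {c, g}  B8 = {c, f}
Tree: B1–B2, B2–B3, B3–B4, B4–B5, B5–B6, B6–B7, B7–B8
The largest bag has 2 vertices, giving width 1; this decomposition certifies tw(G) ≤ 1. G has an edge, so its treewidth is at least 1. Hence tw(G) = 1 exactly.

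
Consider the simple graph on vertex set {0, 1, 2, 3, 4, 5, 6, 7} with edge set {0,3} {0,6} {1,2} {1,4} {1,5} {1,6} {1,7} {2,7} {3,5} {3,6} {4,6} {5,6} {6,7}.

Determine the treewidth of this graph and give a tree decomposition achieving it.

The largest bag has 3 vertices, giving width 2; this decomposition certifies tw(G) ≤ 2. For the lower bound, the 3 vertices {1, 2, 7} are pairwise adjacent, and any tree decomposition puts a clique entirely inside one bag — forcing width ≥ 2. Therefore the treewidth is 2.

Treewidth 2.
One such decomposition:
Bags: B1 = {3, 5, 6}  B2 = {1, 5, 6}  B3 = {1, 6, 7}  B4 = {0, 3, 6}  B5 = {1, 4, 6}  B6 = {1, 2, 7}
Tree: B1–B2, B2–B3, B1–B4, B2–B5, B3–B6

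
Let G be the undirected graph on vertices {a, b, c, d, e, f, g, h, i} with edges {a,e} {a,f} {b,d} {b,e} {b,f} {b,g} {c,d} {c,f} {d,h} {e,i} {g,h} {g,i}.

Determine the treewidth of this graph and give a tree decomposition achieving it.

Treewidth 3.
One optimal decomposition is:
Bags: B1 = {d, g, h, i}  B2 = {b, d, g, i}  B3 = {b, d, e, i}  B4 = {b, c, d, e}  B5 = {b, c, e, f}  B6 = {a, c, e, f}
Tree: B1–B2, B2–B3, B3–B4, B4–B5, B5–B6

Each bag holds 4 vertices, so the decomposition has width 3, which upper-bounds the treewidth. For the lower bound: the 4 vertex sets {g,h,i}, {d}, {b}, {a,c,e,f} are disjoint, each induces a connected subgraph, and every pair is joined by at least one edge of G. Contracting each set to a single vertex therefore yields K_{4} as a minor, and since treewidth is minor-monotone, tw(G) ≥ tw(K_{4}) = 3. Hence tw(G) = 3 exactly.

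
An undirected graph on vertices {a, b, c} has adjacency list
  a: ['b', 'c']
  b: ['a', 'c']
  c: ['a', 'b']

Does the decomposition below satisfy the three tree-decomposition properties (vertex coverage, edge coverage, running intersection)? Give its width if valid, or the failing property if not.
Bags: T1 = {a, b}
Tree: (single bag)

A tree decomposition must satisfy three properties: every vertex lies in some bag; for every edge, both endpoints lie together in some bag; and for every vertex, the bags containing it form a connected subtree. Here vertex c appears in no bag, so the decomposition is invalid.

No — vertex c appears in no bag.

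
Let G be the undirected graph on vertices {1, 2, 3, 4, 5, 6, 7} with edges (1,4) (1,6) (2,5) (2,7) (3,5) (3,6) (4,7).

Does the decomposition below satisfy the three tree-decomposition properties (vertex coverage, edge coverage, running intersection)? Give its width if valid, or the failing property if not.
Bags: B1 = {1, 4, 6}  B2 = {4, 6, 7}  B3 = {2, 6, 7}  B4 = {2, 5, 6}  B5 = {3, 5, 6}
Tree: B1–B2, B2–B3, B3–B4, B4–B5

Yes; width 2.

Every vertex of G appears in some bag (union = {1, 2, 3, 4, 5, 6, 7}); every edge is covered by a bag; and for each vertex v the set of bags containing v is connected in the bag tree. The decomposition is therefore valid. The largest bag has 3 vertices, so the width is 2.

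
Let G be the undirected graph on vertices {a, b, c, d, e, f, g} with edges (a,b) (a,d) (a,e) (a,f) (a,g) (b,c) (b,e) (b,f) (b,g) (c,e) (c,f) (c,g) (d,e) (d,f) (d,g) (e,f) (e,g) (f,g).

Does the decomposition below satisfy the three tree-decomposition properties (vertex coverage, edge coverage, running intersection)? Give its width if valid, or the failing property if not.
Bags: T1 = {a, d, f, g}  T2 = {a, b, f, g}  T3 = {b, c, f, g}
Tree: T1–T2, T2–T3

No — vertex e appears in no bag.

A tree decomposition must satisfy three properties: every vertex lies in some bag; for every edge, both endpoints lie together in some bag; and for every vertex, the bags containing it form a connected subtree. Here vertex e appears in no bag, so the decomposition is invalid.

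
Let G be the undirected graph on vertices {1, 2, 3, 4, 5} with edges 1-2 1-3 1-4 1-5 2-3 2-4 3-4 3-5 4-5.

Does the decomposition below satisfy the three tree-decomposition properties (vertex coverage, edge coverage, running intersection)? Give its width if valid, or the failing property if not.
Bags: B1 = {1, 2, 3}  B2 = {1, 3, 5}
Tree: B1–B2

No — vertex 4 appears in no bag.

A tree decomposition must satisfy three properties: every vertex lies in some bag; for every edge, both endpoints lie together in some bag; and for every vertex, the bags containing it form a connected subtree. Here vertex 4 appears in no bag, so the decomposition is invalid.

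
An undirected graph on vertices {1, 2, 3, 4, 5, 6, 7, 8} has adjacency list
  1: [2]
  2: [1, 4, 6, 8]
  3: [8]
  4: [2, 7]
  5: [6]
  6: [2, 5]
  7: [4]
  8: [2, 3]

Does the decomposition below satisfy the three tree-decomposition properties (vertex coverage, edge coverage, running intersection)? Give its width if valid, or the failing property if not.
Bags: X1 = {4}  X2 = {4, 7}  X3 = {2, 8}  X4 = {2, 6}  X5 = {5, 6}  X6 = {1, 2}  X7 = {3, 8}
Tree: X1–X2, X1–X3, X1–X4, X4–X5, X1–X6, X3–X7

A tree decomposition must satisfy three properties: every vertex lies in some bag; for every edge, both endpoints lie together in some bag; and for every vertex, the bags containing it form a connected subtree. Here edge (2,4) lies in no bag, so the decomposition is invalid.

No — edge (2,4) lies in no bag.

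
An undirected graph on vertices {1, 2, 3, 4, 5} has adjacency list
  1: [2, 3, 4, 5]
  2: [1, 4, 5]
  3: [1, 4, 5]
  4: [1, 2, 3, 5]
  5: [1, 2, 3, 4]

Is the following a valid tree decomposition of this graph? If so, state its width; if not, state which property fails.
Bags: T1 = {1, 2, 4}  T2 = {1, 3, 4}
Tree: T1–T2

A tree decomposition must satisfy three properties: every vertex lies in some bag; for every edge, both endpoints lie together in some bag; and for every vertex, the bags containing it form a connected subtree. Here vertex 5 appears in no bag, so the decomposition is invalid.

No — vertex 5 appears in no bag.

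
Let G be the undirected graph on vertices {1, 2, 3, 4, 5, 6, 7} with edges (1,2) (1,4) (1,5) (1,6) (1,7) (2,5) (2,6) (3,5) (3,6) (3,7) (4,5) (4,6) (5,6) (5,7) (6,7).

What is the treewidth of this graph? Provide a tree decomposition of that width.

Treewidth 3.
One optimal decomposition is:
Bags: B1 = {1, 2, 5, 6}  B2 = {1, 5, 6, 7}  B3 = {3, 5, 6, 7}  B4 = {1, 4, 5, 6}
Tree: B1–B2, B2–B3, B1–B4

The largest bag has 4 vertices, giving width 3; this decomposition certifies tw(G) ≤ 3. On the other hand G contains the 4-clique {1, 2, 5, 6}. A clique must lie in a single bag of any decomposition, so no decomposition can have width below 3. Therefore the treewidth is 3.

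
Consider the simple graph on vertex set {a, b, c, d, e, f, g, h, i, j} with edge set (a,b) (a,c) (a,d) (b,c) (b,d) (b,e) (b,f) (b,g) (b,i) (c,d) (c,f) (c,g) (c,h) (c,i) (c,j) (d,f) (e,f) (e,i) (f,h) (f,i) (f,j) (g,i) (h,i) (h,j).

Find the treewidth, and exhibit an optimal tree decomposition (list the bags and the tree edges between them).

Treewidth 3.
One optimal decomposition is:
Bags: B1 = {a, b, c, d}  B2 = {b, c, d, f}  B3 = {b, c, f, i}  B4 = {c, f, h, i}  B5 = {b, e, f, i}  B6 = {c, f, h, j}  B7 = {b, c, g, i}
Tree: B1–B2, B2–B3, B3–B4, B3–B5, B4–B6, B3–B7

Each bag holds 4 vertices, so the decomposition has width 3, which upper-bounds the treewidth. On the other hand G contains the 4-clique {b, e, f, i}. A clique must lie in a single bag of any decomposition, so no decomposition can have width below 3. Combining the bounds, tw(G) = 3.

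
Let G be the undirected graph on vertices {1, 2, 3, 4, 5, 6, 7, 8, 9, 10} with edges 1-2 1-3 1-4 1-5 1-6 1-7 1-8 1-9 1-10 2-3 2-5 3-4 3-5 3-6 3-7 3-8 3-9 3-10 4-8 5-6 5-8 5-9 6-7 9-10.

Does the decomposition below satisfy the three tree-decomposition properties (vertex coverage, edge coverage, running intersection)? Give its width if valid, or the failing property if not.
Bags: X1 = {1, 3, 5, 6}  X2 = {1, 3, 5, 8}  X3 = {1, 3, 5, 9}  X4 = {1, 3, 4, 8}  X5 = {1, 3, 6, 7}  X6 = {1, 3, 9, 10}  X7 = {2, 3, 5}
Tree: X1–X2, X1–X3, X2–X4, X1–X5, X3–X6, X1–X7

No — edge (1,2) lies in no bag.

A tree decomposition must satisfy three properties: every vertex lies in some bag; for every edge, both endpoints lie together in some bag; and for every vertex, the bags containing it form a connected subtree. Here edge (1,2) lies in no bag, so the decomposition is invalid.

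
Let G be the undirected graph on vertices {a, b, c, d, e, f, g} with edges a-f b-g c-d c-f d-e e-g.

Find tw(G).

A width-1 tree decomposition is:
Bags: B1 = {a, f}  B2 = {c, f}  B3 = {c, d}  B4 = {d, e}  B5 = {e, g}  B6 = {b, g}
Tree: B1–B2, B2–B3, B3–B4, B4–B5, B5–B6
The largest bag has 2 vertices, giving width 1; this decomposition certifies tw(G) ≤ 1. G has an edge, so its treewidth is at least 1. The upper and lower bounds meet at 1, so that is the treewidth.

1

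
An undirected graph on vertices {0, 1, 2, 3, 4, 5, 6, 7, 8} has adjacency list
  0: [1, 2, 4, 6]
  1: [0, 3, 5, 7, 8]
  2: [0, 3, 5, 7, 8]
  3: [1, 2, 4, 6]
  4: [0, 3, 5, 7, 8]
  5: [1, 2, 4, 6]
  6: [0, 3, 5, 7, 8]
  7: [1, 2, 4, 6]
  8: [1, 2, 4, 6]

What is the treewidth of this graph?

4

A width-4 tree decomposition is:
Bags: B1 = {1, 2, 4, 6, 8}  B2 = {1, 2, 4, 5, 6}  B3 = {1, 2, 4, 6, 7}  B4 = {0, 1, 2, 4, 6}  B5 = {1, 2, 3, 4, 6}
Tree: B1–B2, B2–B3, B3–B4, B4–B5
Each bag holds 5 vertices, so the decomposition has width 4, which upper-bounds the treewidth. For the lower bound: the 5 vertex sets {6,8}, {2,5}, {4,7}, {1}, {0} are disjoint, each induces a connected subgraph, and every pair is joined by at least one edge of G. Contracting each set to a single vertex therefore yields K_{5} as a minor, and since treewidth is minor-monotone, tw(G) ≥ tw(K_{5}) = 4. Hence tw(G) = 4 exactly.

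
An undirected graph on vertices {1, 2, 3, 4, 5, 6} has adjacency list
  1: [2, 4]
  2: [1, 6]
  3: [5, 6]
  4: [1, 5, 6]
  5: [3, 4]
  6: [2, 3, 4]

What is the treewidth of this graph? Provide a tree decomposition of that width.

The largest bag has 3 vertices, giving width 2; this decomposition certifies tw(G) ≤ 2. Since 3–5–4–6–3 is a cycle in G, G is not acyclic. Forests are exactly the graphs of treewidth ≤ 1, so tw(G) ≥ 2. Hence tw(G) = 2 exactly.

Treewidth 2.
One optimal decomposition is:
Bags: B1 = {3, 5, 6}  B2 = {4, 5, 6}  B3 = {2, 4, 6}  B4 = {1, 2, 4}
Tree: B1–B2, B2–B3, B3–B4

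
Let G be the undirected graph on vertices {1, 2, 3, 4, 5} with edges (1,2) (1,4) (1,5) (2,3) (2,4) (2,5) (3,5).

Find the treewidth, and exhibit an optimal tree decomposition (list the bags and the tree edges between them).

Each bag holds 3 vertices, so the decomposition has width 2, which upper-bounds the treewidth. For the lower bound, the 3 vertices {1, 2, 4} are pairwise adjacent, and any tree decomposition puts a clique entirely inside one bag — forcing width ≥ 2. Therefore the treewidth is 2.

Treewidth 2.
Bags: B1 = {2, 3, 5}  B2 = {1, 2, 5}  B3 = {1, 2, 4}
Tree: B1–B2, B2–B3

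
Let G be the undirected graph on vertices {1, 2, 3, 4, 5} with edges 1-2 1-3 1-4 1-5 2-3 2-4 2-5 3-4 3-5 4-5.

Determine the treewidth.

4

A width-4 tree decomposition is:
Bags: B1 = {1, 2, 3, 4, 5}
Tree: (single bag)
A single bag containing all 5 vertices is trivially a valid decomposition of width 4. Conversely, {1, 2, 3, 4, 5} is a clique of size 5, and the vertices of any clique must share a bag in every tree decomposition; so some bag has ≥ 5 vertices and tw(G) ≥ 4. The upper and lower bounds meet at 4, so that is the treewidth.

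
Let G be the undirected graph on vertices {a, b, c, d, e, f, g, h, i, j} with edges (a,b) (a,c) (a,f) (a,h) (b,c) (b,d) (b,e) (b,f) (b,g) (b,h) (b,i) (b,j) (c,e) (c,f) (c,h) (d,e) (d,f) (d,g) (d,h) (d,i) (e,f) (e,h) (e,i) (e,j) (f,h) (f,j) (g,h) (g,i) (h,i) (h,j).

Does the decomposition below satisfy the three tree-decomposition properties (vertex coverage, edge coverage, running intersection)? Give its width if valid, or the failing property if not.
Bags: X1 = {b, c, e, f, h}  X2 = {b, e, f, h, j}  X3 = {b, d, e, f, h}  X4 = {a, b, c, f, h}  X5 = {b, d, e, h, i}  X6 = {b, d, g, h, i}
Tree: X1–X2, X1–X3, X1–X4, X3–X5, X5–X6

Vertex coverage: the bags together contain {a, b, c, d, e, f, g, h, i, j}, the full vertex set. Edge coverage: each edge of G has both endpoints in at least one bag. Running intersection: for every vertex, the bags containing it form a connected subtree. All three properties hold, so this is a valid tree decomposition of width max|bag| − 1 = 4, and hence tw(G) ≤ 4.

Yes; width 4.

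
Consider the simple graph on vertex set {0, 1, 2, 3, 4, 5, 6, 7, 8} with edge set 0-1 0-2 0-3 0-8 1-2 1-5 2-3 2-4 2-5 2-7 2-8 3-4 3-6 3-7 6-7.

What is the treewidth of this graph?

2

A width-2 tree decomposition is:
Bags: B1 = {2, 3, 7}  B2 = {0, 2, 3}  B3 = {2, 3, 4}  B4 = {0, 2, 8}  B5 = {0, 1, 2}  B6 = {1, 2, 5}  B7 = {3, 6, 7}
Tree: B1–B2, B1–B3, B2–B4, B2–B5, B5–B6, B1–B7
Each bag holds 3 vertices, so the decomposition has width 2, which upper-bounds the treewidth. Conversely, {0, 2, 8} is a clique of size 3, and the vertices of any clique must share a bag in every tree decomposition; so some bag has ≥ 3 vertices and tw(G) ≥ 2. Therefore the treewidth is 2.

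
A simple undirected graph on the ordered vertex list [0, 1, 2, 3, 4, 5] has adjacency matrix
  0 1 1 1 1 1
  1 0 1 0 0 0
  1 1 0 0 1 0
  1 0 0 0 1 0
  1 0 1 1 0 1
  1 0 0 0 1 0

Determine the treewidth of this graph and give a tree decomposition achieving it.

Treewidth 2.
One optimal decomposition is:
Bags: B1 = {0, 3, 4}  B2 = {0, 2, 4}  B3 = {0, 1, 2}  B4 = {0, 4, 5}
Tree: B1–B2, B2–B3, B1–B4

The largest bag has 3 vertices, giving width 2; this decomposition certifies tw(G) ≤ 2. Conversely, {0, 1, 2} is a clique of size 3, and the vertices of any clique must share a bag in every tree decomposition; so some bag has ≥ 3 vertices and tw(G) ≥ 2. Combining the bounds, tw(G) = 2.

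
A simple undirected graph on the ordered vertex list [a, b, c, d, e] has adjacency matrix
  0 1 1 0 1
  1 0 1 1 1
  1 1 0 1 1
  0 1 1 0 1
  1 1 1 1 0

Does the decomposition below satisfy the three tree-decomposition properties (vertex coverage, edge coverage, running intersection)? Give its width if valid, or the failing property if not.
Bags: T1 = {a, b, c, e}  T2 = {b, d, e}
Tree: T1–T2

No — edge (c,d) lies in no bag.

A tree decomposition must satisfy three properties: every vertex lies in some bag; for every edge, both endpoints lie together in some bag; and for every vertex, the bags containing it form a connected subtree. Here edge (c,d) lies in no bag, so the decomposition is invalid.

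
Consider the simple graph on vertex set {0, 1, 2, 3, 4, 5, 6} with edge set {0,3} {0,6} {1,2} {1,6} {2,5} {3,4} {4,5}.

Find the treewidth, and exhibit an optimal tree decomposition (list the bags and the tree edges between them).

Every bag has size at most 3, so the width is 3 − 1 = 2 and tw(G) ≤ 2. For the lower bound, G contains the cycle 2–5–4–3–0–6–1–2, so G is not a forest; only forests have treewidth ≤ 1, hence tw(G) ≥ 2. Combining the bounds, tw(G) = 2.

Treewidth 2.
One optimal decomposition is:
Bags: B1 = {2, 4, 5}  B2 = {2, 3, 4}  B3 = {0, 2, 3}  B4 = {0, 2, 6}  B5 = {1, 2, 6}
Tree: B1–B2, B2–B3, B3–B4, B4–B5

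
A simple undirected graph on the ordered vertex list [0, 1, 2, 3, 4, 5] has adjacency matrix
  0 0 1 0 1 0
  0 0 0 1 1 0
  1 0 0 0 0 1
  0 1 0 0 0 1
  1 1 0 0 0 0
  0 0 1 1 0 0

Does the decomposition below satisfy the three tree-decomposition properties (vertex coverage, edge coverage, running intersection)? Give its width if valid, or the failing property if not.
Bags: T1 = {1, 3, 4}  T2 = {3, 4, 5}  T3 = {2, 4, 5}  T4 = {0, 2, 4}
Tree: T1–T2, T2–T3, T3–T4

Vertex coverage: the bags together contain {0, 1, 2, 3, 4, 5}, the full vertex set. Edge coverage: each edge of G has both endpoints in at least one bag. Running intersection: for every vertex, the bags containing it form a connected subtree. All three properties hold, so this is a valid tree decomposition of width max|bag| − 1 = 2, and hence tw(G) ≤ 2.

Yes; width 2.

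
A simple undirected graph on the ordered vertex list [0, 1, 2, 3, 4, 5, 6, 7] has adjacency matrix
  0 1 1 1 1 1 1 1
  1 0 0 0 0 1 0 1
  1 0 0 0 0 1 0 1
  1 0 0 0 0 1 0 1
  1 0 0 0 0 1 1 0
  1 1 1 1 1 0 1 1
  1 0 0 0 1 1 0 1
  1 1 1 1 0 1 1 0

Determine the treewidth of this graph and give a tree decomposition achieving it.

Treewidth 3.
Bags: B1 = {0, 3, 5, 7}  B2 = {0, 5, 6, 7}  B3 = {0, 4, 5, 6}  B4 = {0, 2, 5, 7}  B5 = {0, 1, 5, 7}
Tree: B1–B2, B2–B3, B2–B4, B4–B5

The largest bag has 4 vertices, giving width 3; this decomposition certifies tw(G) ≤ 3. On the other hand G contains the 4-clique {0, 4, 5, 6}. A clique must lie in a single bag of any decomposition, so no decomposition can have width below 3. Hence tw(G) = 3 exactly.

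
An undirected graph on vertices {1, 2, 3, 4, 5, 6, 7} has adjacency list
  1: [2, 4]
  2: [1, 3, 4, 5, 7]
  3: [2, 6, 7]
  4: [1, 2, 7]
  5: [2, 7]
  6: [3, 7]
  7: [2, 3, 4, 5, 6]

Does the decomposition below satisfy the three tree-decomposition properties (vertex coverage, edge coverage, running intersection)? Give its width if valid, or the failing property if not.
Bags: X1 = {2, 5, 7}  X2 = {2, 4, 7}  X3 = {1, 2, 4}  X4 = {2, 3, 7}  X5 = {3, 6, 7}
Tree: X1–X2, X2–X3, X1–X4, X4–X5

Yes; width 2.

Every vertex of G appears in some bag (union = {1, 2, 3, 4, 5, 6, 7}); every edge is covered by a bag; and for each vertex v the set of bags containing v is connected in the bag tree. The decomposition is therefore valid. The largest bag has 3 vertices, so the width is 2.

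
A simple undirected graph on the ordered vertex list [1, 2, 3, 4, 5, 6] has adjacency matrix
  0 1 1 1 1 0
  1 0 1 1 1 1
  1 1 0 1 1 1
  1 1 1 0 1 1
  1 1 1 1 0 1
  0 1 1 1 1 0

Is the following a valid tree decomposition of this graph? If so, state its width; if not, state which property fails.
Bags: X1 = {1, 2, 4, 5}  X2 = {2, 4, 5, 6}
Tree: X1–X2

A tree decomposition must satisfy three properties: every vertex lies in some bag; for every edge, both endpoints lie together in some bag; and for every vertex, the bags containing it form a connected subtree. Here vertex 3 appears in no bag, so the decomposition is invalid.

No — vertex 3 appears in no bag.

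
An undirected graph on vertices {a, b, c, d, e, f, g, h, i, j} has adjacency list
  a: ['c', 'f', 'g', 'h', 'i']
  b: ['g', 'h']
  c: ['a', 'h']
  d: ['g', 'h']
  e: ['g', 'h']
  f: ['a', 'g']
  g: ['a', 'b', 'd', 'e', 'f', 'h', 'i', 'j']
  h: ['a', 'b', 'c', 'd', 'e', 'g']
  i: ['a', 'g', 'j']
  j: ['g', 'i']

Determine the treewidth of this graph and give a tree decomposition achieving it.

Treewidth 2.
One such decomposition:
Bags: B1 = {d, g, h}  B2 = {b, g, h}  B3 = {a, g, h}  B4 = {a, c, h}  B5 = {a, g, i}  B6 = {e, g, h}  B7 = {a, f, g}  B8 = {g, i, j}
Tree: B1–B2, B1–B3, B3–B4, B3–B5, B1–B6, B5–B7, B5–B8

Every bag has size at most 3, so the width is 3 − 1 = 2 and tw(G) ≤ 2. For the lower bound, the 3 vertices {g, i, j} are pairwise adjacent, and any tree decomposition puts a clique entirely inside one bag — forcing width ≥ 2. Therefore the treewidth is 2.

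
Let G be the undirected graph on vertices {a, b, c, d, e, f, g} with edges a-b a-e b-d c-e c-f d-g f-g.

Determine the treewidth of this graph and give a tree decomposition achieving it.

Treewidth 2.
One such decomposition:
Bags: B1 = {a, c, e}  B2 = {a, b, c}  B3 = {b, c, d}  B4 = {c, d, g}  B5 = {c, f, g}
Tree: B1–B2, B2–B3, B3–B4, B4–B5

The largest bag has 3 vertices, giving width 2; this decomposition certifies tw(G) ≤ 2. The edges c–e–a–b–d–g–f–c form a cycle, so G is not a tree and its treewidth is at least 2. Hence tw(G) = 2 exactly.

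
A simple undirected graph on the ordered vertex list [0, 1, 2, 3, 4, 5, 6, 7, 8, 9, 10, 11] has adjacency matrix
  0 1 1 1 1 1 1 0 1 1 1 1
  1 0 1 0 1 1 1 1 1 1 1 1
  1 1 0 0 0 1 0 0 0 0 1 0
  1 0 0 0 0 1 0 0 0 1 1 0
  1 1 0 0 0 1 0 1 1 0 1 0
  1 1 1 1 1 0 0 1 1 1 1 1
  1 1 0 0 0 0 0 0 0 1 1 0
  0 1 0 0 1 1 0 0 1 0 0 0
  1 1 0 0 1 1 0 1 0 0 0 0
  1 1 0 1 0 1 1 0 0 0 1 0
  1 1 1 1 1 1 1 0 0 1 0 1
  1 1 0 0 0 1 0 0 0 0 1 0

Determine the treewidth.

4

A width-4 tree decomposition is:
Bags: B1 = {0, 1, 4, 5, 10}  B2 = {0, 1, 5, 9, 10}  B3 = {0, 3, 5, 9, 10}  B4 = {0, 1, 2, 5, 10}  B5 = {0, 1, 4, 5, 8}  B6 = {1, 4, 5, 7, 8}  B7 = {0, 1, 6, 9, 10}  B8 = {0, 1, 5, 10, 11}
Tree: B1–B2, B2–B3, B2–B4, B1–B5, B5–B6, B2–B7, B1–B8
Every bag has size at most 5, so the width is 5 − 1 = 4 and tw(G) ≤ 4. Conversely, {0, 1, 4, 5, 8} is a clique of size 5, and the vertices of any clique must share a bag in every tree decomposition; so some bag has ≥ 5 vertices and tw(G) ≥ 4. Combining the bounds, tw(G) = 4.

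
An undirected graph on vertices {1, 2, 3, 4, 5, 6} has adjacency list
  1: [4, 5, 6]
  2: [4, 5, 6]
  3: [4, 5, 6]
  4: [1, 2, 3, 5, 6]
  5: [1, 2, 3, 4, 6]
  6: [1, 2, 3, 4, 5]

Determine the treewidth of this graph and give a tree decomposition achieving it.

Each bag holds 4 vertices, so the decomposition has width 3, which upper-bounds the treewidth. For the lower bound, the 4 vertices {1, 4, 5, 6} are pairwise adjacent, and any tree decomposition puts a clique entirely inside one bag — forcing width ≥ 3. Therefore the treewidth is 3.

Treewidth 3.
One such decomposition:
Bags: B1 = {3, 4, 5, 6}  B2 = {2, 4, 5, 6}  B3 = {1, 4, 5, 6}
Tree: B1–B2, B2–B3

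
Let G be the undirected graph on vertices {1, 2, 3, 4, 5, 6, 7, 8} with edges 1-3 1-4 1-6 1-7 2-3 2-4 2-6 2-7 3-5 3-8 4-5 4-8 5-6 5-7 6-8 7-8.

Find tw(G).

A width-4 tree decomposition is:
Bags: B1 = {1, 2, 5, 7, 8}  B2 = {1, 2, 3, 5, 8}  B3 = {1, 2, 4, 5, 8}  B4 = {1, 2, 5, 6, 8}
Tree: B1–B2, B2–B3, B3–B4
Every bag has size at most 5, so the width is 5 − 1 = 4 and tw(G) ≤ 4. For the lower bound: the 5 vertex sets {2,7}, {3,5}, {4,8}, {1}, {6} are disjoint, each induces a connected subgraph, and every pair is joined by at least one edge of G. Contracting each set to a single vertex therefore yields K_{5} as a minor, and since treewidth is minor-monotone, tw(G) ≥ tw(K_{5}) = 4. Hence tw(G) = 4 exactly.

4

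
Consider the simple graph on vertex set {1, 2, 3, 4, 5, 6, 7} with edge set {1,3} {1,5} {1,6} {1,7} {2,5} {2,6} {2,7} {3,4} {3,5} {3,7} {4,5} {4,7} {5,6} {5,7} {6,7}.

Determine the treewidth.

3

A width-3 tree decomposition is:
Bags: B1 = {2, 5, 6, 7}  B2 = {1, 5, 6, 7}  B3 = {1, 3, 5, 7}  B4 = {3, 4, 5, 7}
Tree: B1–B2, B2–B3, B3–B4
Every bag has size at most 4, so the width is 4 − 1 = 3 and tw(G) ≤ 3. On the other hand G contains the 4-clique {1, 3, 5, 7}. A clique must lie in a single bag of any decomposition, so no decomposition can have width below 3. The upper and lower bounds meet at 3, so that is the treewidth.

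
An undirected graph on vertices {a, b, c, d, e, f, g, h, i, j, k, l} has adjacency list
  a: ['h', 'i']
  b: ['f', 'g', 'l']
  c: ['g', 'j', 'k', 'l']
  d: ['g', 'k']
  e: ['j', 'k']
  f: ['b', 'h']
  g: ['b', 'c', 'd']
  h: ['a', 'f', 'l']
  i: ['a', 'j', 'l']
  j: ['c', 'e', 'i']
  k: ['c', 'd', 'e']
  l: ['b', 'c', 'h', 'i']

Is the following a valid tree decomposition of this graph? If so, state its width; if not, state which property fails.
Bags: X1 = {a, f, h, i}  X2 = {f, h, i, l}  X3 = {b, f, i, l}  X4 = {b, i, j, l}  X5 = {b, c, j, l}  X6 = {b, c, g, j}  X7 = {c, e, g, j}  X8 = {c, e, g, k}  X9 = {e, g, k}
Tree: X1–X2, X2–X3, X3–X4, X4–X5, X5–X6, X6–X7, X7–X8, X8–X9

A tree decomposition must satisfy three properties: every vertex lies in some bag; for every edge, both endpoints lie together in some bag; and for every vertex, the bags containing it form a connected subtree. Here vertex d appears in no bag, so the decomposition is invalid.

No — vertex d appears in no bag.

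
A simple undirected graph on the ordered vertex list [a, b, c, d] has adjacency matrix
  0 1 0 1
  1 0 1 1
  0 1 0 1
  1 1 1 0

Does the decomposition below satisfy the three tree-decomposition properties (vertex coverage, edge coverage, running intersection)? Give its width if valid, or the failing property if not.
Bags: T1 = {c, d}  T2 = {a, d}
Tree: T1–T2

No — vertex b appears in no bag.

A tree decomposition must satisfy three properties: every vertex lies in some bag; for every edge, both endpoints lie together in some bag; and for every vertex, the bags containing it form a connected subtree. Here vertex b appears in no bag, so the decomposition is invalid.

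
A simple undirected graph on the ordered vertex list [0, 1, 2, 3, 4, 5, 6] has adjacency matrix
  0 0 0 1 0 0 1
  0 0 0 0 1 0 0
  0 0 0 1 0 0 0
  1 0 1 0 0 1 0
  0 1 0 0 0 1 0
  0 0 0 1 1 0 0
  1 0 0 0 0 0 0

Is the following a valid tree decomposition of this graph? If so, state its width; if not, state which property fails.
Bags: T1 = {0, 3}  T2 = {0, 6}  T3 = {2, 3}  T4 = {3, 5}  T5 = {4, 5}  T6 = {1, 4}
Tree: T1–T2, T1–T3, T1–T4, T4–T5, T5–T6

Yes; width 1.

Every vertex of G appears in some bag (union = {0, 1, 2, 3, 4, 5, 6}); every edge is covered by a bag; and for each vertex v the set of bags containing v is connected in the bag tree. The decomposition is therefore valid. The largest bag has 2 vertices, so the width is 1.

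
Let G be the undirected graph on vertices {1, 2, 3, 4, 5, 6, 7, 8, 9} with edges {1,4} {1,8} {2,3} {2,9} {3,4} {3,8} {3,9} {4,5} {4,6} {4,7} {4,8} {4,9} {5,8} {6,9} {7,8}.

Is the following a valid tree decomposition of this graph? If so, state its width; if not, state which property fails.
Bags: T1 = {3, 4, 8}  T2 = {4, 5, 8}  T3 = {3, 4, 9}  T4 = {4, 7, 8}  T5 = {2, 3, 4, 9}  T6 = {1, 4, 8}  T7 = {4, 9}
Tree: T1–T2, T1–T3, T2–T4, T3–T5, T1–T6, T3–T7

No — vertex 6 appears in no bag.

A tree decomposition must satisfy three properties: every vertex lies in some bag; for every edge, both endpoints lie together in some bag; and for every vertex, the bags containing it form a connected subtree. Here vertex 6 appears in no bag, so the decomposition is invalid.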